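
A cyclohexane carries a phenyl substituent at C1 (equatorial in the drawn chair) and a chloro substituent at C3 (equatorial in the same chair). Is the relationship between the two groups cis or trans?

cis

C1 and C3 have the same parity, so their axial bonds point in the same direction.
With same-parity carbons, two substituents on the same face are both axial or both equatorial; opposite faces give one of each.
Here the groups are equatorial/equatorial → same face → cis.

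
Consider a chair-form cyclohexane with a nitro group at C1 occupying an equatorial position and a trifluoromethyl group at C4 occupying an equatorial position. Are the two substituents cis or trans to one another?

C1 and C4 have opposite parity, so their axial bonds point in opposite directions.
With opposite-parity carbons, two substituents on the same face are one axial and one equatorial; opposite faces give both axial or both equatorial.
Here the groups are equatorial/equatorial → opposite face → trans.

trans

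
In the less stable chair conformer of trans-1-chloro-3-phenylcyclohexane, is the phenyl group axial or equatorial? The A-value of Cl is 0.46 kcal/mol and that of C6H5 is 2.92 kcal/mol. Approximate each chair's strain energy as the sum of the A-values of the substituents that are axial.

C1 and C3 have the same parity, so for the trans isomer the two substituents are one axial and one equatorial in each chair.
Chair I (chloro axial, phenyl equatorial): E = 0.46 kcal/mol.
Chair II (chloro equatorial, phenyl axial): E = 2.92 kcal/mol.
Chair II is the less stable (higher-energy) conformer, and in that chair the phenyl group is axial.

axial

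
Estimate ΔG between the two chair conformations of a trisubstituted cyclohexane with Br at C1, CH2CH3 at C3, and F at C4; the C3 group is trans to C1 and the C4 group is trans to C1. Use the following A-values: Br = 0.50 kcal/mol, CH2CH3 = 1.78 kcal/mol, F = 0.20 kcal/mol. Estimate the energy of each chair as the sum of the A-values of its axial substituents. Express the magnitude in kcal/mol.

Chair I (bromo axial, ethyl equatorial, fluoro axial): E = 0.70 kcal/mol.
Chair II (bromo equatorial, ethyl axial, fluoro equatorial): E = 1.78 kcal/mol.
ΔE = 1.78 − 0.70 = 1.08 kcal/mol; chair I is more stable.

1.08 kcal/mol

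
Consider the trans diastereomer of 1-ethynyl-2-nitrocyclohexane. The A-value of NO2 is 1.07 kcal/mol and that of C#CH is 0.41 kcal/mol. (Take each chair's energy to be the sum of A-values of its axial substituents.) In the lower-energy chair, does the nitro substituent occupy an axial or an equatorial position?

equatorial

C1 and C2 have opposite parity, so for the trans isomer the two substituents are e,e in one chair and a,a in the other.
Chair I (nitro axial, ethynyl axial): E = 1.48 kcal/mol.
Chair II (nitro equatorial, ethynyl equatorial): E = 0.00 kcal/mol.
Chair II is the more stable (lower-energy) conformer, and in that chair the nitro group is equatorial.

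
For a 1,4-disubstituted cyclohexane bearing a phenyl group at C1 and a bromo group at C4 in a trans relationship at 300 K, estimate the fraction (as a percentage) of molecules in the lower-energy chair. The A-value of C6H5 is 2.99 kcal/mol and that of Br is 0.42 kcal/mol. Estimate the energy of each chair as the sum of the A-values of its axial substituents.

C1 and C4 have opposite parity, so for the trans isomer the two substituents are e,e in one chair and a,a in the other.
Chair I (phenyl axial, bromo axial): E = 3.41 kcal/mol; chair II (phenyl equatorial, bromo equatorial): E = 0.00 kcal/mol.
ΔG = 3.41 kcal/mol between the two chairs.
K = exp(ΔG/RT) with R = 1.987×10⁻³ kcal mol⁻¹ K⁻¹ and T = 300 K gives K ≈ 305.
Fraction in the lower-energy chair = K/(K+1) = 99.7%.

99.7%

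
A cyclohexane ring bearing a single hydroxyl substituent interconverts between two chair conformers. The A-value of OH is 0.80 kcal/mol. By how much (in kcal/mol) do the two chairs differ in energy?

0.80 kcal/mol

A monosubstituted cyclohexane has one chair with the hydroxyl group axial (E = A = 0.80 kcal/mol) and one with it equatorial (E = 0).
ΔE = 0.80 − 0 = 0.80 kcal/mol.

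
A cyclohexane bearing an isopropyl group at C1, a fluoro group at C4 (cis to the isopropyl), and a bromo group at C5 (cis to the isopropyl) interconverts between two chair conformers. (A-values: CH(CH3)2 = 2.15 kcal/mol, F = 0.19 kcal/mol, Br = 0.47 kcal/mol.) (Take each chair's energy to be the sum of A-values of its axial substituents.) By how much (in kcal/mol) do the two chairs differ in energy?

2.43 kcal/mol

Chair I (isopropyl axial, fluoro equatorial, bromo axial): E = 2.62 kcal/mol.
Chair II (isopropyl equatorial, fluoro axial, bromo equatorial): E = 0.19 kcal/mol.
ΔE = 2.62 − 0.19 = 2.43 kcal/mol; chair II is more stable.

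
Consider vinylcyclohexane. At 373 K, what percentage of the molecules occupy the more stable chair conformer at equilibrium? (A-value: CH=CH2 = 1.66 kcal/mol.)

90.4%

One chair has the vinyl group axial (E = 1.66 kcal/mol) and the other has it equatorial (E = 0).
ΔG = 1.66 kcal/mol between the two chairs.
K = exp(ΔG/RT) with R = 1.987×10⁻³ kcal mol⁻¹ K⁻¹ and T = 373 K gives K ≈ 9.39.
Fraction in the lower-energy chair = K/(K+1) = 90.4%.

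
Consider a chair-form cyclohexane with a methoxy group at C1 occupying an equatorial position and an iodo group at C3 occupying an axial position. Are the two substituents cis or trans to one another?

trans

C1 and C3 have the same parity, so their axial bonds point in the same direction.
With same-parity carbons, two substituents on the same face are both axial or both equatorial; opposite faces give one of each.
Here the groups are equatorial/axial → opposite face → trans.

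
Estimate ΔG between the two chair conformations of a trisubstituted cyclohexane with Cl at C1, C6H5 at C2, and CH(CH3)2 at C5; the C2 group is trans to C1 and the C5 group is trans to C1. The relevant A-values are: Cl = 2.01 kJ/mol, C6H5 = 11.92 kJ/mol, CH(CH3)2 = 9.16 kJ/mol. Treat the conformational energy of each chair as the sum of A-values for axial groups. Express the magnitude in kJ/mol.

4.77 kJ/mol

Chair I (chloro axial, phenyl axial, isopropyl equatorial): E = 13.93 kJ/mol.
Chair II (chloro equatorial, phenyl equatorial, isopropyl axial): E = 9.16 kJ/mol.
ΔE = 13.93 − 9.16 = 4.77 kJ/mol; chair II is more stable.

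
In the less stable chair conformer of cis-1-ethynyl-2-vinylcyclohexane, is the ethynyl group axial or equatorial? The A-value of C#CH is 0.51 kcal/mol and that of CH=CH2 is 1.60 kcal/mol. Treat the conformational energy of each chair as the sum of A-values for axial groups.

equatorial

C1 and C2 have opposite parity, so for the cis isomer the two substituents are one axial and one equatorial in each chair.
Chair I (ethynyl axial, vinyl equatorial): E = 0.51 kcal/mol.
Chair II (ethynyl equatorial, vinyl axial): E = 1.60 kcal/mol.
Chair II is the less stable (higher-energy) conformer, and in that chair the ethynyl group is equatorial.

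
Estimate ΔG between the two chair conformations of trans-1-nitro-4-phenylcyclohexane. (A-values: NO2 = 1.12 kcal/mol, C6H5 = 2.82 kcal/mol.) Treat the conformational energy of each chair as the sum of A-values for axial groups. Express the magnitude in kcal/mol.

3.94 kcal/mol

C1 and C4 have opposite parity, so for the trans isomer the two substituents are e,e in one chair and a,a in the other.
Chair I (nitro axial, phenyl axial): E = 3.94 kcal/mol.
Chair II (nitro equatorial, phenyl equatorial): E = 0.00 kcal/mol.
ΔE = 3.94 − 0.00 = 3.94 kcal/mol; chair II is more stable.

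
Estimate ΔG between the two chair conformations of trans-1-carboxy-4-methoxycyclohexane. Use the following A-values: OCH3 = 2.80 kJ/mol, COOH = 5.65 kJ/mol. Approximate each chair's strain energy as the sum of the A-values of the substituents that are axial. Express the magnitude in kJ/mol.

C1 and C4 have opposite parity, so for the trans isomer the two substituents are e,e in one chair and a,a in the other.
Chair I (methoxy axial, carboxyl axial): E = 8.45 kJ/mol.
Chair II (methoxy equatorial, carboxyl equatorial): E = 0.00 kJ/mol.
ΔE = 8.45 − 0.00 = 8.45 kJ/mol; chair II is more stable.

8.45 kJ/mol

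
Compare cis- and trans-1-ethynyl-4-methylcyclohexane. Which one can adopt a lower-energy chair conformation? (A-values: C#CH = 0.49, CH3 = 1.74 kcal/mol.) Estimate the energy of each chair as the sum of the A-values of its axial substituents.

At 1,4 positions (parity opposite): cis → (a,e or e,a); trans → (e,e or a,a).
Best chair for cis: E = 0.49 kcal/mol; best chair for trans: E = 0.00 kcal/mol.
The trans isomer is lower by 0.49 kcal/mol.

trans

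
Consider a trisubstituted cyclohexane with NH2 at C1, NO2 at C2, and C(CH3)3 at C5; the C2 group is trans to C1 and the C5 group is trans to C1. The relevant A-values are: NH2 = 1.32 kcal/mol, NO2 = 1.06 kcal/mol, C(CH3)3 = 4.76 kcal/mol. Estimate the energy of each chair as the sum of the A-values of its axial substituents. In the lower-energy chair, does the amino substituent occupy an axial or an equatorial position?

Chair I (amino axial, nitro axial, tert-butyl equatorial): E = 2.38 kcal/mol.
Chair II (amino equatorial, nitro equatorial, tert-butyl axial): E = 4.76 kcal/mol.
Chair I is the more stable (lower-energy) conformer, and in that chair the amino group is axial.

axial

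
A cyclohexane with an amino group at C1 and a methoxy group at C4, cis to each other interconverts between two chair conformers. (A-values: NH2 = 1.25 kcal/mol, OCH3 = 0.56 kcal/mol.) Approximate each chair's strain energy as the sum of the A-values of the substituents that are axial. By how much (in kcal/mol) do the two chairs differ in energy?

C1 and C4 have opposite parity, so for the cis isomer the two substituents are one axial and one equatorial in each chair.
Chair I (amino axial, methoxy equatorial): E = 1.25 kcal/mol.
Chair II (amino equatorial, methoxy axial): E = 0.56 kcal/mol.
ΔE = 1.25 − 0.56 = 0.69 kcal/mol; chair II is more stable.

0.69 kcal/mol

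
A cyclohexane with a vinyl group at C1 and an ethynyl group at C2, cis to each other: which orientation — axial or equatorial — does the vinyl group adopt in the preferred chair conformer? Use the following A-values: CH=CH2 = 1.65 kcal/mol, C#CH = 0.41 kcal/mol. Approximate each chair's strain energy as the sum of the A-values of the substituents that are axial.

C1 and C2 have opposite parity, so for the cis isomer the two substituents are one axial and one equatorial in each chair.
Chair I (vinyl axial, ethynyl equatorial): E = 1.65 kcal/mol.
Chair II (vinyl equatorial, ethynyl axial): E = 0.41 kcal/mol.
Chair II is the more stable (lower-energy) conformer, and in that chair the vinyl group is equatorial.

equatorial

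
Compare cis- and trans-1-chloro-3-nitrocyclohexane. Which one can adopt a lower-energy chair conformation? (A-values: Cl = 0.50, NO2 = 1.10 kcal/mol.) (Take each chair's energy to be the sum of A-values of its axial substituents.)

cis

At 1,3 positions (parity same): cis → (e,e or a,a); trans → (a,e or e,a).
Best chair for cis: E = 0.00 kcal/mol; best chair for trans: E = 0.50 kcal/mol.
The cis isomer is lower by 0.50 kcal/mol.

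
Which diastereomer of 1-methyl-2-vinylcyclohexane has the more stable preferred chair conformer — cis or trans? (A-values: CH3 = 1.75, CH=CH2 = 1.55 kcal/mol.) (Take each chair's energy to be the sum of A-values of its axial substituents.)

At 1,2 positions (parity opposite): cis → (a,e or e,a); trans → (e,e or a,a).
Best chair for cis: E = 1.55 kcal/mol; best chair for trans: E = 0.00 kcal/mol.
The trans isomer is lower by 1.55 kcal/mol.

trans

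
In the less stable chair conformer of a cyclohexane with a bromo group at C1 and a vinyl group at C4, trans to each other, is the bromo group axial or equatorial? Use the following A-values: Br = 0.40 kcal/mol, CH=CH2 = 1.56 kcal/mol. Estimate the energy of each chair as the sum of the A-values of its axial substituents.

C1 and C4 have opposite parity, so for the trans isomer the two substituents are e,e in one chair and a,a in the other.
Chair I (bromo axial, vinyl axial): E = 1.96 kcal/mol.
Chair II (bromo equatorial, vinyl equatorial): E = 0.00 kcal/mol.
Chair I is the less stable (higher-energy) conformer, and in that chair the bromo group is axial.

axial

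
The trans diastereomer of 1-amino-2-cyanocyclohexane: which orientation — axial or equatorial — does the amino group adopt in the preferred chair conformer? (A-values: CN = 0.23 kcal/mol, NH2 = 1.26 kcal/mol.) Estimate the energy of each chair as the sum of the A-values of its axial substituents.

C1 and C2 have opposite parity, so for the trans isomer the two substituents are e,e in one chair and a,a in the other.
Chair I (cyano axial, amino axial): E = 1.49 kcal/mol.
Chair II (cyano equatorial, amino equatorial): E = 0.00 kcal/mol.
Chair II is the more stable (lower-energy) conformer, and in that chair the amino group is equatorial.

equatorial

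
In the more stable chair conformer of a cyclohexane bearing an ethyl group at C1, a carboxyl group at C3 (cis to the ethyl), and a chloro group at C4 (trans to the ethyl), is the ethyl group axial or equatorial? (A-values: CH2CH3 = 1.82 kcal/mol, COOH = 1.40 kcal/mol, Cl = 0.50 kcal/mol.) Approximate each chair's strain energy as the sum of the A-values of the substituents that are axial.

equatorial

Chair I (ethyl axial, carboxyl axial, chloro axial): E = 3.72 kcal/mol.
Chair II (ethyl equatorial, carboxyl equatorial, chloro equatorial): E = 0.00 kcal/mol.
Chair II is the more stable (lower-energy) conformer, and in that chair the ethyl group is equatorial.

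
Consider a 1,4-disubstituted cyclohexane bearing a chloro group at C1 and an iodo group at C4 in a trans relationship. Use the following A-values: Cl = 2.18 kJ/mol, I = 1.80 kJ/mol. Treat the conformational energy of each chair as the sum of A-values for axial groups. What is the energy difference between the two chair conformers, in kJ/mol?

3.98 kJ/mol

C1 and C4 have opposite parity, so for the trans isomer the two substituents are e,e in one chair and a,a in the other.
Chair I (chloro axial, iodo axial): E = 3.98 kJ/mol.
Chair II (chloro equatorial, iodo equatorial): E = 0.00 kJ/mol.
ΔE = 3.98 − 0.00 = 3.98 kJ/mol; chair II is more stable.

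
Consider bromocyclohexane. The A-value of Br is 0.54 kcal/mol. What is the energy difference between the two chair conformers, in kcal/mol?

0.54 kcal/mol

A monosubstituted cyclohexane has one chair with the bromo group axial (E = A = 0.54 kcal/mol) and one with it equatorial (E = 0).
ΔE = 0.54 − 0 = 0.54 kcal/mol.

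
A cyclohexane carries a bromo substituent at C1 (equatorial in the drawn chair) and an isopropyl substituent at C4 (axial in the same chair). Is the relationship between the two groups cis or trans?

C1 and C4 have opposite parity, so their axial bonds point in opposite directions.
With opposite-parity carbons, two substituents on the same face are one axial and one equatorial; opposite faces give both axial or both equatorial.
Here the groups are equatorial/axial → same face → cis.

cis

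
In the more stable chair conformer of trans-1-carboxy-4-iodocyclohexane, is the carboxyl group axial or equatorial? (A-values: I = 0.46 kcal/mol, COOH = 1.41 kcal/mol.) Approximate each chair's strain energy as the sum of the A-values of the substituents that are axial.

C1 and C4 have opposite parity, so for the trans isomer the two substituents are e,e in one chair and a,a in the other.
Chair I (iodo axial, carboxyl axial): E = 1.87 kcal/mol.
Chair II (iodo equatorial, carboxyl equatorial): E = 0.00 kcal/mol.
Chair II is the more stable (lower-energy) conformer, and in that chair the carboxyl group is equatorial.

equatorial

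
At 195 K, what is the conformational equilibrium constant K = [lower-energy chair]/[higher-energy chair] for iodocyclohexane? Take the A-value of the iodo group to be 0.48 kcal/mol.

K ≈ 3.45

One chair has the iodo group axial (E = 0.48 kcal/mol) and the other has it equatorial (E = 0).
ΔG = 0.48 kcal/mol between the two chairs.
K = exp(ΔG/RT) with R = 1.987×10⁻³ kcal mol⁻¹ K⁻¹ and T = 195 K gives K ≈ 3.45.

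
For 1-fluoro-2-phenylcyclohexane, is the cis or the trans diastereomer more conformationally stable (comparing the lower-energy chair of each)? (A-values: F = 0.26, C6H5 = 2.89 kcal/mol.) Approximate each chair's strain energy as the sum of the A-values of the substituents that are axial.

At 1,2 positions (parity opposite): cis → (a,e or e,a); trans → (e,e or a,a).
Best chair for cis: E = 0.26 kcal/mol; best chair for trans: E = 0.00 kcal/mol.
The trans isomer is lower by 0.26 kcal/mol.

trans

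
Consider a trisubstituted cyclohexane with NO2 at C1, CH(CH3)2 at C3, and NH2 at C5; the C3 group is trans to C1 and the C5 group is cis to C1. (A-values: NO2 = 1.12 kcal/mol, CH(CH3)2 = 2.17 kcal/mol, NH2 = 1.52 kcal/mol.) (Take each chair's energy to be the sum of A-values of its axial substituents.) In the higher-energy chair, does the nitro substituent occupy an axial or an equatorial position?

axial

Chair I (nitro axial, isopropyl equatorial, amino axial): E = 2.64 kcal/mol.
Chair II (nitro equatorial, isopropyl axial, amino equatorial): E = 2.17 kcal/mol.
Chair I is the less stable (higher-energy) conformer, and in that chair the nitro group is axial.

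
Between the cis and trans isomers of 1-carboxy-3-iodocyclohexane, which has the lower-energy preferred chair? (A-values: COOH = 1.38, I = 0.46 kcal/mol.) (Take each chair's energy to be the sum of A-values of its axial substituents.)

cis

At 1,3 positions (parity same): cis → (e,e or a,a); trans → (a,e or e,a).
Best chair for cis: E = 0.00 kcal/mol; best chair for trans: E = 0.46 kcal/mol.
The cis isomer is lower by 0.46 kcal/mol.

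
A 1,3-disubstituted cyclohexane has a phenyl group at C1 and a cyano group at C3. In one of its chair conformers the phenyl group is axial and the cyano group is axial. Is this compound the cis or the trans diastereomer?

C1 and C3 have the same parity, so their axial bonds point in the same direction.
With same-parity carbons, two substituents on the same face are both axial or both equatorial; opposite faces give one of each.
Here the groups are axial/axial → same face → cis.

cis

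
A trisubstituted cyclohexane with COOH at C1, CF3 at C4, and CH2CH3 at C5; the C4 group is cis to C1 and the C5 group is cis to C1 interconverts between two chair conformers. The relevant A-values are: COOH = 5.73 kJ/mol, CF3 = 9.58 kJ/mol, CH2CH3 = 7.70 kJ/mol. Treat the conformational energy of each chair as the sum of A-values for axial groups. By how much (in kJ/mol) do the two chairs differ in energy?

Chair I (carboxyl axial, trifluoromethyl equatorial, ethyl axial): E = 13.43 kJ/mol.
Chair II (carboxyl equatorial, trifluoromethyl axial, ethyl equatorial): E = 9.58 kJ/mol.
ΔE = 13.43 − 9.58 = 3.85 kJ/mol; chair II is more stable.

3.85 kJ/mol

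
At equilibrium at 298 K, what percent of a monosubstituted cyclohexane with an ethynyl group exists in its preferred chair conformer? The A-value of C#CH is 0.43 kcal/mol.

67.4%

One chair has the ethynyl group axial (E = 0.43 kcal/mol) and the other has it equatorial (E = 0).
ΔG = 0.43 kcal/mol between the two chairs.
K = exp(ΔG/RT) with R = 1.987×10⁻³ kcal mol⁻¹ K⁻¹ and T = 298 K gives K ≈ 2.07.
Fraction in the lower-energy chair = K/(K+1) = 67.4%.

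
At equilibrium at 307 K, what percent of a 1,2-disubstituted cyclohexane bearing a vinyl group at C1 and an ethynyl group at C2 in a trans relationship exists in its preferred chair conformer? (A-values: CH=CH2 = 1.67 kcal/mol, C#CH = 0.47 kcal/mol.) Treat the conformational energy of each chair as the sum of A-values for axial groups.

97.1%

C1 and C2 have opposite parity, so for the trans isomer the two substituents are e,e in one chair and a,a in the other.
Chair I (vinyl axial, ethynyl axial): E = 2.14 kcal/mol; chair II (vinyl equatorial, ethynyl equatorial): E = 0.00 kcal/mol.
ΔG = 2.14 kcal/mol between the two chairs.
K = exp(ΔG/RT) with R = 1.987×10⁻³ kcal mol⁻¹ K⁻¹ and T = 307 K gives K ≈ 33.4.
Fraction in the lower-energy chair = K/(K+1) = 97.1%.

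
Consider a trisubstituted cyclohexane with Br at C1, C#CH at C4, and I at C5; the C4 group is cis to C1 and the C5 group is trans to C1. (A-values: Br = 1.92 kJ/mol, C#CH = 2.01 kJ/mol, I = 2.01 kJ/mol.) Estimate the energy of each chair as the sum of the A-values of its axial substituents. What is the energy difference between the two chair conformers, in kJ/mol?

2.10 kJ/mol

Chair I (bromo axial, ethynyl equatorial, iodo equatorial): E = 1.92 kJ/mol.
Chair II (bromo equatorial, ethynyl axial, iodo axial): E = 4.02 kJ/mol.
ΔE = 4.02 − 1.92 = 2.10 kJ/mol; chair I is more stable.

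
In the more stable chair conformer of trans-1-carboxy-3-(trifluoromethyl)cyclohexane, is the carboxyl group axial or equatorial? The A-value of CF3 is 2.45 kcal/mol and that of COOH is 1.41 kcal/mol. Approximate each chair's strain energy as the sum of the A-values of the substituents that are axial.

C1 and C3 have the same parity, so for the trans isomer the two substituents are one axial and one equatorial in each chair.
Chair I (trifluoromethyl axial, carboxyl equatorial): E = 2.45 kcal/mol.
Chair II (trifluoromethyl equatorial, carboxyl axial): E = 1.41 kcal/mol.
Chair II is the more stable (lower-energy) conformer, and in that chair the carboxyl group is axial.

axial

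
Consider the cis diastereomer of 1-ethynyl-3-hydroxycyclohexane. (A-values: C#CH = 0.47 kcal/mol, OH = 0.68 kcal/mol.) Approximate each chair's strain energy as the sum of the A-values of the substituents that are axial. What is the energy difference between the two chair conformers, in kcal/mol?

1.15 kcal/mol

C1 and C3 have the same parity, so for the cis isomer the two substituents are e,e in one chair and a,a in the other.
Chair I (ethynyl axial, hydroxyl axial): E = 1.15 kcal/mol.
Chair II (ethynyl equatorial, hydroxyl equatorial): E = 0.00 kcal/mol.
ΔE = 1.15 − 0.00 = 1.15 kcal/mol; chair II is more stable.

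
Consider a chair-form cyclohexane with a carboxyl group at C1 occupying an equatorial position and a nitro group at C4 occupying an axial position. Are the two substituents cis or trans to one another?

cis

C1 and C4 have opposite parity, so their axial bonds point in opposite directions.
With opposite-parity carbons, two substituents on the same face are one axial and one equatorial; opposite faces give both axial or both equatorial.
Here the groups are equatorial/axial → same face → cis.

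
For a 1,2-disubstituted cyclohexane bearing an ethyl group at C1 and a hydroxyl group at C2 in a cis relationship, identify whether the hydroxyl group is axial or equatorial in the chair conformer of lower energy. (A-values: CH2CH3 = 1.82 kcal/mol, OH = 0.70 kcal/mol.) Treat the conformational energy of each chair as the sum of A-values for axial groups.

C1 and C2 have opposite parity, so for the cis isomer the two substituents are one axial and one equatorial in each chair.
Chair I (ethyl axial, hydroxyl equatorial): E = 1.82 kcal/mol.
Chair II (ethyl equatorial, hydroxyl axial): E = 0.70 kcal/mol.
Chair II is the more stable (lower-energy) conformer, and in that chair the hydroxyl group is axial.

axial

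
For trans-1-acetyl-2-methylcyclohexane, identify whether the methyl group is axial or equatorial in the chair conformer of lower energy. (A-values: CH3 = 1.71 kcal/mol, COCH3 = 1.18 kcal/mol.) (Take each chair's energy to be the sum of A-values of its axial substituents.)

C1 and C2 have opposite parity, so for the trans isomer the two substituents are e,e in one chair and a,a in the other.
Chair I (methyl axial, acetyl axial): E = 2.89 kcal/mol.
Chair II (methyl equatorial, acetyl equatorial): E = 0.00 kcal/mol.
Chair II is the more stable (lower-energy) conformer, and in that chair the methyl group is equatorial.

equatorial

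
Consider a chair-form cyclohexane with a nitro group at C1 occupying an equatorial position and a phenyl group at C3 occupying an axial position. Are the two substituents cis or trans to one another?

C1 and C3 have the same parity, so their axial bonds point in the same direction.
With same-parity carbons, two substituents on the same face are both axial or both equatorial; opposite faces give one of each.
Here the groups are equatorial/axial → opposite face → trans.

trans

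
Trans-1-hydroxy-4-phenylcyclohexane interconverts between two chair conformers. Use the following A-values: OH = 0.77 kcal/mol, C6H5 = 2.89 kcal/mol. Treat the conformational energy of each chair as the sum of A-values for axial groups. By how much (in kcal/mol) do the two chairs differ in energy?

3.66 kcal/mol

C1 and C4 have opposite parity, so for the trans isomer the two substituents are e,e in one chair and a,a in the other.
Chair I (hydroxyl axial, phenyl axial): E = 3.66 kcal/mol.
Chair II (hydroxyl equatorial, phenyl equatorial): E = 0.00 kcal/mol.
ΔE = 3.66 − 0.00 = 3.66 kcal/mol; chair II is more stable.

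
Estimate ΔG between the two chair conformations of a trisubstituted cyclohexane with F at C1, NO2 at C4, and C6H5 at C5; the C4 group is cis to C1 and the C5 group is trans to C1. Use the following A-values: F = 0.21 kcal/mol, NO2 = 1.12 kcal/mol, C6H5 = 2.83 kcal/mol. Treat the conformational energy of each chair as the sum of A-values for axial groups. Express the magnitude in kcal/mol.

Chair I (fluoro axial, nitro equatorial, phenyl equatorial): E = 0.21 kcal/mol.
Chair II (fluoro equatorial, nitro axial, phenyl axial): E = 3.95 kcal/mol.
ΔE = 3.95 − 0.21 = 3.74 kcal/mol; chair I is more stable.

3.74 kcal/mol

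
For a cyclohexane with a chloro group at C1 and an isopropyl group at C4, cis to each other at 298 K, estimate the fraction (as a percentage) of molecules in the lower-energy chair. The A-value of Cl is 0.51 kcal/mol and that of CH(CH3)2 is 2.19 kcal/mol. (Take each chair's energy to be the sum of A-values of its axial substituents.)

C1 and C4 have opposite parity, so for the cis isomer the two substituents are one axial and one equatorial in each chair.
Chair I (chloro axial, isopropyl equatorial): E = 0.51 kcal/mol; chair II (chloro equatorial, isopropyl axial): E = 2.19 kcal/mol.
ΔG = 1.68 kcal/mol between the two chairs.
K = exp(ΔG/RT) with R = 1.987×10⁻³ kcal mol⁻¹ K⁻¹ and T = 298 K gives K ≈ 17.1.
Fraction in the lower-energy chair = K/(K+1) = 94.5%.

94.5%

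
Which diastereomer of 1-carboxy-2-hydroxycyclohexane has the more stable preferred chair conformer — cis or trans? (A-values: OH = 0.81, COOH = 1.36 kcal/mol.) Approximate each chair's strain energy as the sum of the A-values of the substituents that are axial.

trans

At 1,2 positions (parity opposite): cis → (a,e or e,a); trans → (e,e or a,a).
Best chair for cis: E = 0.81 kcal/mol; best chair for trans: E = 0.00 kcal/mol.
The trans isomer is lower by 0.81 kcal/mol.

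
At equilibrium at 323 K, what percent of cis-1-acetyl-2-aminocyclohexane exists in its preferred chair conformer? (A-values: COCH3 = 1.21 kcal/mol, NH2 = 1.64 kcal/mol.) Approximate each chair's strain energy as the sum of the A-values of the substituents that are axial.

66.2%

C1 and C2 have opposite parity, so for the cis isomer the two substituents are one axial and one equatorial in each chair.
Chair I (acetyl axial, amino equatorial): E = 1.21 kcal/mol; chair II (acetyl equatorial, amino axial): E = 1.64 kcal/mol.
ΔG = 0.43 kcal/mol between the two chairs.
K = exp(ΔG/RT) with R = 1.987×10⁻³ kcal mol⁻¹ K⁻¹ and T = 323 K gives K ≈ 1.95.
Fraction in the lower-energy chair = K/(K+1) = 66.2%.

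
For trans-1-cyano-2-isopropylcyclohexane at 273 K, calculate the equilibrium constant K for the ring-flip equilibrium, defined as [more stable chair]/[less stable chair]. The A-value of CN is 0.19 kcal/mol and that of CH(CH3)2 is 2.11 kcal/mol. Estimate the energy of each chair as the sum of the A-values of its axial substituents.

C1 and C2 have opposite parity, so for the trans isomer the two substituents are e,e in one chair and a,a in the other.
Chair I (cyano axial, isopropyl axial): E = 2.30 kcal/mol; chair II (cyano equatorial, isopropyl equatorial): E = 0.00 kcal/mol.
ΔG = 2.30 kcal/mol between the two chairs.
K = exp(ΔG/RT) with R = 1.987×10⁻³ kcal mol⁻¹ K⁻¹ and T = 273 K gives K ≈ 69.4.

K ≈ 69.4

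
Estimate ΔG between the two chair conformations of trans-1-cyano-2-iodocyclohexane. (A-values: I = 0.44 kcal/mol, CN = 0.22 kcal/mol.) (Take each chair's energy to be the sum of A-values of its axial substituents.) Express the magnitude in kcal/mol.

C1 and C2 have opposite parity, so for the trans isomer the two substituents are e,e in one chair and a,a in the other.
Chair I (iodo axial, cyano axial): E = 0.66 kcal/mol.
Chair II (iodo equatorial, cyano equatorial): E = 0.00 kcal/mol.
ΔE = 0.66 − 0.00 = 0.66 kcal/mol; chair II is more stable.

0.66 kcal/mol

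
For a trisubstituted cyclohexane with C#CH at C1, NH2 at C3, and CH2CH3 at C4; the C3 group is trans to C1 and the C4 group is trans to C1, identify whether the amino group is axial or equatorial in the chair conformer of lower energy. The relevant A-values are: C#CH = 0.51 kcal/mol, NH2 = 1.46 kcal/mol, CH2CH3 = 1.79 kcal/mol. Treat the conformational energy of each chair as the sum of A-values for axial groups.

Chair I (ethynyl axial, amino equatorial, ethyl axial): E = 2.30 kcal/mol.
Chair II (ethynyl equatorial, amino axial, ethyl equatorial): E = 1.46 kcal/mol.
Chair II is the more stable (lower-energy) conformer, and in that chair the amino group is axial.

axial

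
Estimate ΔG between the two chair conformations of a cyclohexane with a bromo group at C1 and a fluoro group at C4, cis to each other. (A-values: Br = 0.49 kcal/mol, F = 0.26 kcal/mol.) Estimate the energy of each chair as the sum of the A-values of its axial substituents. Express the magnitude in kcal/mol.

C1 and C4 have opposite parity, so for the cis isomer the two substituents are one axial and one equatorial in each chair.
Chair I (bromo axial, fluoro equatorial): E = 0.49 kcal/mol.
Chair II (bromo equatorial, fluoro axial): E = 0.26 kcal/mol.
ΔE = 0.49 − 0.26 = 0.23 kcal/mol; chair II is more stable.

0.23 kcal/mol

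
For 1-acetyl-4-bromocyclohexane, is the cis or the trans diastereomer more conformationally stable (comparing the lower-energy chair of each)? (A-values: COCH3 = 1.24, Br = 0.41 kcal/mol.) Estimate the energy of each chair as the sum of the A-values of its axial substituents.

At 1,4 positions (parity opposite): cis → (a,e or e,a); trans → (e,e or a,a).
Best chair for cis: E = 0.41 kcal/mol; best chair for trans: E = 0.00 kcal/mol.
The trans isomer is lower by 0.41 kcal/mol.

trans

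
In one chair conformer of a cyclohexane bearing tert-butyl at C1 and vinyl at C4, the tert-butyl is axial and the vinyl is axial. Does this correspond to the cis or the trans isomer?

C1 and C4 have opposite parity, so their axial bonds point in opposite directions.
With opposite-parity carbons, two substituents on the same face are one axial and one equatorial; opposite faces give both axial or both equatorial.
Here the groups are axial/axial → opposite face → trans.

trans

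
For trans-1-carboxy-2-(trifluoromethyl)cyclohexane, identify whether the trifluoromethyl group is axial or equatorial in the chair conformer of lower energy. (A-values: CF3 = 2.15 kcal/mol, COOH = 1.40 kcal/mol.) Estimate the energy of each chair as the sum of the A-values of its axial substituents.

equatorial

C1 and C2 have opposite parity, so for the trans isomer the two substituents are e,e in one chair and a,a in the other.
Chair I (trifluoromethyl axial, carboxyl axial): E = 3.55 kcal/mol.
Chair II (trifluoromethyl equatorial, carboxyl equatorial): E = 0.00 kcal/mol.
Chair II is the more stable (lower-energy) conformer, and in that chair the trifluoromethyl group is equatorial.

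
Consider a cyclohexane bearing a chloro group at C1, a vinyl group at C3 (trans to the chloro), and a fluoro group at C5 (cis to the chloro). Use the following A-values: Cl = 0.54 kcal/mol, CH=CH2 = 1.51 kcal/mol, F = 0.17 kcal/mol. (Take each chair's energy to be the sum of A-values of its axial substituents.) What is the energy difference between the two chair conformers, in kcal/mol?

0.80 kcal/mol

Chair I (chloro axial, vinyl equatorial, fluoro axial): E = 0.71 kcal/mol.
Chair II (chloro equatorial, vinyl axial, fluoro equatorial): E = 1.51 kcal/mol.
ΔE = 1.51 − 0.71 = 0.80 kcal/mol; chair I is more stable.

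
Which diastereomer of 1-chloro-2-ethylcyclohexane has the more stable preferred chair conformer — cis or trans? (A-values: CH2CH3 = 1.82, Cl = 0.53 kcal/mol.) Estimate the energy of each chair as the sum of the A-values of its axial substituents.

trans

At 1,2 positions (parity opposite): cis → (a,e or e,a); trans → (e,e or a,a).
Best chair for cis: E = 0.53 kcal/mol; best chair for trans: E = 0.00 kcal/mol.
The trans isomer is lower by 0.53 kcal/mol.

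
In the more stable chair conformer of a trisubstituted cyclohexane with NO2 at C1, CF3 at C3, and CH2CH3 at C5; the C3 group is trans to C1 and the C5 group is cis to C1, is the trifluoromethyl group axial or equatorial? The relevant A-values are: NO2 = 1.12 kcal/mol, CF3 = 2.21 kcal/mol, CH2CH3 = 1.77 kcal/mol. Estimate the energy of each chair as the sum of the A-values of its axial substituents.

Chair I (nitro axial, trifluoromethyl equatorial, ethyl axial): E = 2.89 kcal/mol.
Chair II (nitro equatorial, trifluoromethyl axial, ethyl equatorial): E = 2.21 kcal/mol.
Chair II is the more stable (lower-energy) conformer, and in that chair the trifluoromethyl group is axial.

axial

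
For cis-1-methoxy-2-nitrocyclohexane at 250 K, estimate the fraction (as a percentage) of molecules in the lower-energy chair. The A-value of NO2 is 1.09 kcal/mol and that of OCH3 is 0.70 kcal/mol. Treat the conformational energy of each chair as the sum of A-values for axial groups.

68.7%

C1 and C2 have opposite parity, so for the cis isomer the two substituents are one axial and one equatorial in each chair.
Chair I (nitro axial, methoxy equatorial): E = 1.09 kcal/mol; chair II (nitro equatorial, methoxy axial): E = 0.70 kcal/mol.
ΔG = 0.39 kcal/mol between the two chairs.
K = exp(ΔG/RT) with R = 1.987×10⁻³ kcal mol⁻¹ K⁻¹ and T = 250 K gives K ≈ 2.19.
Fraction in the lower-energy chair = K/(K+1) = 68.7%.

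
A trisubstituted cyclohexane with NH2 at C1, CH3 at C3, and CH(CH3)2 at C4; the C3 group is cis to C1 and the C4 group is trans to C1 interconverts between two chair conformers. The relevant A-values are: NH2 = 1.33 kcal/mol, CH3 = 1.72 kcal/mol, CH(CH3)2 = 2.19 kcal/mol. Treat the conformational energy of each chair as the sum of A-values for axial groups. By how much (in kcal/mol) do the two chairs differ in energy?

Chair I (amino axial, methyl axial, isopropyl axial): E = 5.24 kcal/mol.
Chair II (amino equatorial, methyl equatorial, isopropyl equatorial): E = 0.00 kcal/mol.
ΔE = 5.24 − 0.00 = 5.24 kcal/mol; chair II is more stable.

5.24 kcal/mol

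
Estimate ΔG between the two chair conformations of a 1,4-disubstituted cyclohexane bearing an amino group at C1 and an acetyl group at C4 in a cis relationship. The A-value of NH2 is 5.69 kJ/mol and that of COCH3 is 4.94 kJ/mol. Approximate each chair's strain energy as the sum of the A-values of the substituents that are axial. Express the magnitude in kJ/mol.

C1 and C4 have opposite parity, so for the cis isomer the two substituents are one axial and one equatorial in each chair.
Chair I (amino axial, acetyl equatorial): E = 5.69 kJ/mol.
Chair II (amino equatorial, acetyl axial): E = 4.94 kJ/mol.
ΔE = 5.69 − 4.94 = 0.75 kJ/mol; chair II is more stable.

0.75 kJ/mol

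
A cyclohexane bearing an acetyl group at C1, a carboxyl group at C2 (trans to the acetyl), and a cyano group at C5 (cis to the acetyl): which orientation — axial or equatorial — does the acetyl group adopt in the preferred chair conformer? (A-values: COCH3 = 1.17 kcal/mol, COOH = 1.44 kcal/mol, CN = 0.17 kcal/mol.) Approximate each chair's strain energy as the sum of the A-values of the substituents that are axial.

Chair I (acetyl axial, carboxyl axial, cyano axial): E = 2.78 kcal/mol.
Chair II (acetyl equatorial, carboxyl equatorial, cyano equatorial): E = 0.00 kcal/mol.
Chair II is the more stable (lower-energy) conformer, and in that chair the acetyl group is equatorial.

equatorial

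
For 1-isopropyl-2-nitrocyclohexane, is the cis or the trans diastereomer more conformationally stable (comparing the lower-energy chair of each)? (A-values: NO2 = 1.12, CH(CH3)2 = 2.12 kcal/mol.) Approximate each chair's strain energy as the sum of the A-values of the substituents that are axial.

trans

At 1,2 positions (parity opposite): cis → (a,e or e,a); trans → (e,e or a,a).
Best chair for cis: E = 1.12 kcal/mol; best chair for trans: E = 0.00 kcal/mol.
The trans isomer is lower by 1.12 kcal/mol.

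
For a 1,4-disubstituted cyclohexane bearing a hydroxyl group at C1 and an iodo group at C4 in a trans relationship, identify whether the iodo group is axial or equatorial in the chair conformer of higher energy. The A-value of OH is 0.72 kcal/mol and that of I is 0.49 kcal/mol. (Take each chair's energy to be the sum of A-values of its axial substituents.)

axial

C1 and C4 have opposite parity, so for the trans isomer the two substituents are e,e in one chair and a,a in the other.
Chair I (hydroxyl axial, iodo axial): E = 1.21 kcal/mol.
Chair II (hydroxyl equatorial, iodo equatorial): E = 0.00 kcal/mol.
Chair I is the less stable (higher-energy) conformer, and in that chair the iodo group is axial.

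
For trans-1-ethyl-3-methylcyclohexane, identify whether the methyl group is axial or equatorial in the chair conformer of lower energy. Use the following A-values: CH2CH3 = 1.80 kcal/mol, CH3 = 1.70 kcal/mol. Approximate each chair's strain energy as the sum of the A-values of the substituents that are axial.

axial

C1 and C3 have the same parity, so for the trans isomer the two substituents are one axial and one equatorial in each chair.
Chair I (ethyl axial, methyl equatorial): E = 1.80 kcal/mol.
Chair II (ethyl equatorial, methyl axial): E = 1.70 kcal/mol.
Chair II is the more stable (lower-energy) conformer, and in that chair the methyl group is axial.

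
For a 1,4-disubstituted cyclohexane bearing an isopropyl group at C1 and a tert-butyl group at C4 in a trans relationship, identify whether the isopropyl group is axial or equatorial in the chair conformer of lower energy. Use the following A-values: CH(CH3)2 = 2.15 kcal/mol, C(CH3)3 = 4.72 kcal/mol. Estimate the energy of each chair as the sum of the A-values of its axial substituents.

equatorial

C1 and C4 have opposite parity, so for the trans isomer the two substituents are e,e in one chair and a,a in the other.
Chair I (isopropyl axial, tert-butyl axial): E = 6.87 kcal/mol.
Chair II (isopropyl equatorial, tert-butyl equatorial): E = 0.00 kcal/mol.
Chair II is the more stable (lower-energy) conformer, and in that chair the isopropyl group is equatorial.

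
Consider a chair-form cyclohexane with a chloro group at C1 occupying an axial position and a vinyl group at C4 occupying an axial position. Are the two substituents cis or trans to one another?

C1 and C4 have opposite parity, so their axial bonds point in opposite directions.
With opposite-parity carbons, two substituents on the same face are one axial and one equatorial; opposite faces give both axial or both equatorial.
Here the groups are axial/axial → opposite face → trans.

trans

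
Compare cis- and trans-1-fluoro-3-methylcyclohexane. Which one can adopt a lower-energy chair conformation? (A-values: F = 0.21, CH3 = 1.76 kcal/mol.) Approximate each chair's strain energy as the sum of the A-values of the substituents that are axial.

cis

At 1,3 positions (parity same): cis → (e,e or a,a); trans → (a,e or e,a).
Best chair for cis: E = 0.00 kcal/mol; best chair for trans: E = 0.21 kcal/mol.
The cis isomer is lower by 0.21 kcal/mol.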